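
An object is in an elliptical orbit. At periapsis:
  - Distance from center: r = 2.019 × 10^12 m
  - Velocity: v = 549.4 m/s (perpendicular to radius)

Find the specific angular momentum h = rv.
r = 2.019 × 10^12 m
v = 549.4 m/s
h = rv = 2.019 × 10^12 × 549.4 = 1.10924 × 10^15 m²/s ≈ 1.109 × 10^15 m²/s

Final answer: h = 1.109 × 10^15 m²/s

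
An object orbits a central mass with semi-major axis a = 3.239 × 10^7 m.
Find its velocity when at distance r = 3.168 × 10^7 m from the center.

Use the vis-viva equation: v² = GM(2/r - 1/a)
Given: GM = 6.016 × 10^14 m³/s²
a = 3.239 × 10^7 m
r = 3.168 × 10^7 m
GM = 6.016 × 10^14 m³/s²
2/r − 1/a = 6.31313 × 10^-8 − 3.08737 × 10^-8 = 3.22576 × 10^-8 m⁻¹
v² = GM (2/r − 1/a) = 1.94062 × 10^7 m²/s²
v = 4405.24 m/s ≈ 4.405 km/s

Final answer: 4.405 km/s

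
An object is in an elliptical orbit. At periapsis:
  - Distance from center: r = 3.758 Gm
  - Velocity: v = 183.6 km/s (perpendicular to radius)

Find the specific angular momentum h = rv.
r = 3.758 Gm = 3.758 × 10^9 m
v = 183.6 km/s = 183600 m/s
h = rv = 3.758 × 10^9 × 183600 = 6.89969 × 10^14 m²/s ≈ 6.9 × 10^14 m²/s

Final answer: h = 6.9 × 10^14 m²/s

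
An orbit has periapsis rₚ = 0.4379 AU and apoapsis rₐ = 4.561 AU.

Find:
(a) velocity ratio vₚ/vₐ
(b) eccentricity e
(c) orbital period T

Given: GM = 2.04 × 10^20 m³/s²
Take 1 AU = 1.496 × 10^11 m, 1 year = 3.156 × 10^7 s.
rₚ = 0.4379 AU = 6.55098 × 10^10 m
rₐ = 4.561 AU = 6.82326 × 10^11 m
GM = 2.04 × 10^20 m³/s²
a = (rₚ + rₐ)/2 = 3.73918 × 10^11 m
e = (rₐ − rₚ)/(rₐ + rₚ) = (6.16816 × 10^11) / (7.47835 × 10^11) = 0.824801
(a) vₚ/vₐ = rₐ/rₚ (angular momentum) = (6.82326 × 10^11) / (6.55098 × 10^10) = 10.4156 ≈ 10.42
(b) e = 0.824801 ≈ 0.8248
(c) a³ = 5.22791 × 10^34 m³;  T = 2π √(a³/GM) = 2π × 1.60084 × 10^7 s = 1.00584 × 10^8 s ≈ 3.187 years

Final answer:
(a) velocity ratio vₚ/vₐ = 10.42
(b) eccentricity e = 0.8248
(c) orbital period T = 3.187 years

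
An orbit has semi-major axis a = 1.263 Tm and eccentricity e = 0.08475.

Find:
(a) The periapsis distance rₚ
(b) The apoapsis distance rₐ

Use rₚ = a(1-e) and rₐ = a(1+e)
a = 1.263 Tm = 1.263 × 10^12 m
e = 0.08475:  1 − e = 0.91525,  1 + e = 1.08475
(a) rₚ = a(1 − e) = 1.263 × 10^12 m × 0.91525 = 1.15596 × 10^12 m ≈ 1.156 Tm
(b) rₐ = a(1 + e) = 1.263 × 10^12 m × 1.08475 = 1.37004 × 10^12 m ≈ 1.37 Tm

Final answer:
(a) rₚ = 1.156 Tm
(b) rₐ = 1.37 Tm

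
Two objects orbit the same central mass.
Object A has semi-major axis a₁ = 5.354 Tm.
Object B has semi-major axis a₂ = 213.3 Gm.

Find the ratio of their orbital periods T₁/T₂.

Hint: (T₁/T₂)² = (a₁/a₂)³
a₁ = 5.354 Tm = 5.354 × 10^12 m
a₂ = 213.3 Gm = 2.133 × 10^11 m
a₁/a₂ = 25.1008
T₁/T₂ = (a₁/a₂)^(3/2) = (25.1008)^1.5 = 125.757

Final answer: T₁/T₂ = 125.8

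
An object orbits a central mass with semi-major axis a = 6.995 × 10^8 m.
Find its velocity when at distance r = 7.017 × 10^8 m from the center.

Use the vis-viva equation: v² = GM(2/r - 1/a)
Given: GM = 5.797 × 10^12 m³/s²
a = 6.995 × 10^8 m
r = 7.017 × 10^8 m
GM = 5.797 × 10^12 m³/s²
2/r − 1/a = 2.85022 × 10^-9 − 1.42959 × 10^-9 = 1.42063 × 10^-9 m⁻¹
v² = GM (2/r − 1/a) = 8235.38 m²/s²
v = 90.749 m/s ≈ 90.75 m/s

Final answer: 90.75 m/s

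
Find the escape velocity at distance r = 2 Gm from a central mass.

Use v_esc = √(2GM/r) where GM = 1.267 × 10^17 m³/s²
r = 2 Gm = 2 × 10^9 m
GM = 1.267 × 10^17 m³/s²
2GM/r = 2 × (1.267 × 10^17) / (2 × 10^9) = 1.267 × 10^8 m²/s²
v_esc = √(2GM/r) = 11256.1 m/s ≈ 11.26 km/s

Final answer: 11.26 km/s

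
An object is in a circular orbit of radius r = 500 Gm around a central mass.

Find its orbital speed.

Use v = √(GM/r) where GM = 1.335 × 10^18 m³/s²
r = 500 Gm = 5 × 10^11 m
GM = 1.335 × 10^18 m³/s²
GM/r = (1.335 × 10^18) / (5 × 10^11) = 2.67 × 10^6 m²/s²
v = √(GM/r) = 1634.01 m/s ≈ 1.634 km/s

Final answer: 1.634 km/s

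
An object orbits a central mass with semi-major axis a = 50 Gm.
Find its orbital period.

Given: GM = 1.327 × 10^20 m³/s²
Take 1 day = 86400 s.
a = 50 Gm = 5 × 10^10 m
GM = 1.327 × 10^20 m³/s²
a³ = 1.25 × 10^32 m³
T = 2π √(a³/GM) = 2π √((1.25 × 10^32) / (1.327 × 10^20)) = 2π × 970554 s
T = 6.09817 × 10^6 s ≈ 70.58 days

Final answer: 70.58 days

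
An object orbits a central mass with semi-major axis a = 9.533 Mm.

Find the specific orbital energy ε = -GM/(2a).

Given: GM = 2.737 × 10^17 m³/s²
a = 9.533 Mm = 9.533 × 10^6 m
GM = 2.737 × 10^17 m³/s²
2a = 1.9066 × 10^7 m
ε = −GM/(2a) = -1.43554 × 10^10 J/kg ≈ -14.36 GJ/kg

Final answer: -14.36 GJ/kg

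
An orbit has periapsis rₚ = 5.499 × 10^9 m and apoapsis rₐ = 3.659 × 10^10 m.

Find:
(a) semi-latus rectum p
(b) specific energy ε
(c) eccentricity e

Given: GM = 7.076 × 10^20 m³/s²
rₚ = 5.499 × 10^9 m
rₐ = 3.659 × 10^10 m
GM = 7.076 × 10^20 m³/s²
a = (rₚ + rₐ)/2 = 2.10445 × 10^10 m
e = (rₐ − rₚ)/(rₐ + rₚ) = (3.1091 × 10^10) / (4.2089 × 10^10) = 0.738697
(a) 1 − e² = 0.454327;  p = a(1 − e²) = 2.10445 × 10^10 × 0.454327 = 9.56109 × 10^9 m ≈ 9.561 × 10^9 m
(b) 2a = 4.2089 × 10^10 m;  ε = −GM/(2a) = -1.6812 × 10^10 J/kg ≈ -16.81 GJ/kg
(c) e = 0.738697 ≈ 0.7387

Final answer:
(a) semi-latus rectum p = 9.561 × 10^9 m
(b) specific energy ε = -16.81 GJ/kg
(c) eccentricity e = 0.7387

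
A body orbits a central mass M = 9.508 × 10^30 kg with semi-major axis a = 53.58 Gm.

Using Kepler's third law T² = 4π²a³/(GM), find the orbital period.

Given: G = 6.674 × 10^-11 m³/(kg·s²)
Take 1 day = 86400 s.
M = 9.508 × 10^30 kg
GM = G × M = 6.674 × 10^-11 × 9.508 × 10^30 = 6.34564 × 10^20 m³/s²
a = 53.58 Gm = 5.358 × 10^10 m
a³ = 1.53818 × 10^32 m³
T = 2π √(a³/GM) = 2π √((1.53818 × 10^32) / (6.34564 × 10^20)) = 2π × 492341 s
T = 3.09347 × 10^6 s ≈ 35.8 days

Final answer: 35.8 days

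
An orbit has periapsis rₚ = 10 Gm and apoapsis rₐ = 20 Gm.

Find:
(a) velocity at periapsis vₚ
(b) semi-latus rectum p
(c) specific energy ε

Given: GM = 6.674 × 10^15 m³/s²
rₚ = 10 Gm = 1 × 10^10 m
rₐ = 20 Gm = 2 × 10^10 m
GM = 6.674 × 10^15 m³/s²
a = (rₚ + rₐ)/2 = 1.5 × 10^10 m
e = (rₐ − rₚ)/(rₐ + rₚ) = (1 × 10^10) / (3 × 10^10) = 0.333333
(a) vₚ² = GM (2/rₚ − 1/a) = 6.674 × 10^15 × (2 × 10^-10 − 6.66667 × 10^-11) = 889867 m²/s²;  vₚ = 943.327 m/s ≈ 943.3 m/s
(b) 1 − e² = 0.888889;  p = a(1 − e²) = 1.5 × 10^10 × 0.888889 = 1.33333 × 10^10 m ≈ 13.33 Gm
(c) 2a = 3 × 10^10 m;  ε = −GM/(2a) = -222467 J/kg ≈ -222.5 kJ/kg

Final answer:
(a) velocity at periapsis vₚ = 943.3 m/s
(b) semi-latus rectum p = 13.33 Gm
(c) specific energy ε = -222.5 kJ/kg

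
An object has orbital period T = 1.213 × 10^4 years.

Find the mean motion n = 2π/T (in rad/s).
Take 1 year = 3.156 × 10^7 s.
T = 1.213 × 10^4 years = 3.82823 × 10^11 s
n = 2π / (3.82823 × 10^11 s) = 1.64128 × 10^-11 rad/s ≈ 1.641 × 10^-11 rad/s

Final answer: n = 1.641 × 10^-11 rad/s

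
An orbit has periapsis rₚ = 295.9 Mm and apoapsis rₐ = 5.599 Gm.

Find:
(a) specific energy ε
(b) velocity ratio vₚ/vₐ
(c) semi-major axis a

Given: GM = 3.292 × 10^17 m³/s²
rₚ = 295.9 Mm = 2.959 × 10^8 m
rₐ = 5.599 Gm = 5.599 × 10^9 m
GM = 3.292 × 10^17 m³/s²
a = (rₚ + rₐ)/2 = 2.94745 × 10^9 m
e = (rₐ − rₚ)/(rₐ + rₚ) = (5.3031 × 10^9) / (5.8949 × 10^9) = 0.899608
(a) 2a = 5.8949 × 10^9 m;  ε = −GM/(2a) = -5.58449 × 10^7 J/kg ≈ -55.84 MJ/kg
(b) vₚ/vₐ = rₐ/rₚ (angular momentum) = (5.599 × 10^9) / (2.959 × 10^8) = 18.9219 ≈ 18.92
(c) a = 2.94745 × 10^9 m ≈ 2.947 Gm

Final answer:
(a) specific energy ε = -55.84 MJ/kg
(b) velocity ratio vₚ/vₐ = 18.92
(c) semi-major axis a = 2.947 Gm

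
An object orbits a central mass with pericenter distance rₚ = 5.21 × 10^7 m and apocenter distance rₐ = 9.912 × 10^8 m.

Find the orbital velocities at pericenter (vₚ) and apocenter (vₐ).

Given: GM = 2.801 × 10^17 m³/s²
rₚ = 5.21 × 10^7 m
rₐ = 9.912 × 10^8 m
GM = 2.801 × 10^17 m³/s²
a = (rₚ + rₐ)/2 = 5.2165 × 10^8 m
Vis-viva: v² = GM (2/r − 1/a)
vₚ² = 2.801 × 10^17 × (3.83877 × 10^-8 − 1.91699 × 10^-9) = 1.02154 × 10^10 m²/s²
vₚ = 101072 m/s ≈ 101.1 km/s
vₐ² = 2.801 × 10^17 × (2.01776 × 10^-9 − 1.91699 × 10^-9) = 2.82235 × 10^7 m²/s²
vₐ = 5312.58 m/s ≈ 5.313 km/s

Final answer: vₚ = 101.1 km/s, vₐ = 5.313 km/s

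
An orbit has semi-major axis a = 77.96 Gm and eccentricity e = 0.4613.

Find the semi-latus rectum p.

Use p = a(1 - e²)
a = 77.96 Gm = 7.796 × 10^10 m
e = 0.4613,  e² = 0.212798,  1 − e² = 0.787202
p = a(1 − e²) = 7.796 × 10^10 m × 0.787202 = 6.13703 × 10^10 m ≈ 61.37 Gm

Final answer: p = 61.37 Gm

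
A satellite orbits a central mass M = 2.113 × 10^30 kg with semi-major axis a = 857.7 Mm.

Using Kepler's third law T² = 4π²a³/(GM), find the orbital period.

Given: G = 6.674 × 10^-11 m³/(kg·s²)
M = 2.113 × 10^30 kg
GM = G × M = 6.674 × 10^-11 × 2.113 × 10^30 = 1.41022 × 10^20 m³/s²
a = 857.7 Mm = 8.577 × 10^8 m
a³ = 6.30966 × 10^26 m³
T = 2π √(a³/GM) = 2π √((6.30966 × 10^26) / (1.41022 × 10^20)) = 2π × 2115.24 s
T = 13290.5 s ≈ 3.692 hours

Final answer: 3.692 hours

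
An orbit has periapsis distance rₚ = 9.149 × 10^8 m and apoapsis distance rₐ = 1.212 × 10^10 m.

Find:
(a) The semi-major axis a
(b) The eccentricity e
rₚ = 9.149 × 10^8 m
rₐ = 1.212 × 10^10 m
(a) a = (rₚ + rₐ)/2 = 6.51745 × 10^9 m ≈ 6.517 × 10^9 m
(b) e = (rₐ − rₚ)/(rₐ + rₚ) = (1.12051 × 10^10) / (1.30349 × 10^10) = 0.859623

Final answer:
(a) a = 6.517 × 10^9 m
(b) e = 0.8596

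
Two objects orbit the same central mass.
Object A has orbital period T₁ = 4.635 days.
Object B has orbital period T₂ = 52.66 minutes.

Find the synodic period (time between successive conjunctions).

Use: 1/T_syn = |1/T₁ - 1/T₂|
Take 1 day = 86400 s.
T₁ = 4.635 days = 400464 s
T₂ = 52.66 minutes = 3159.6 s
1/T₁ = 2.4971 × 10^-6 s⁻¹
1/T₂ = 0.000316496 s⁻¹
|1/T₁ − 1/T₂| = 0.000313999 s⁻¹
T_syn = 1 / |1/T₁ − 1/T₂| = 3184.73 s ≈ 53.08 minutes

Final answer: T_syn = 53.08 minutes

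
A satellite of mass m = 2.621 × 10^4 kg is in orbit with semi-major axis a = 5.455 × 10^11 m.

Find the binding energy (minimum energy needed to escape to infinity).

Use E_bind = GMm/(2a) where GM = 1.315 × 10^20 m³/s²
a = 5.455 × 10^11 m
GM = 1.315 × 10^20 m³/s²
m = 2.621 × 10^4 kg
GMm = 1.315 × 10^20 × 26210 = 3.44662 × 10^24 m³·kg/s²
2a = 1.091 × 10^12 m
E_bind = GMm/(2a) = 3.15913 × 10^12 J ≈ 3.159 TJ

Final answer: 3.159 TJ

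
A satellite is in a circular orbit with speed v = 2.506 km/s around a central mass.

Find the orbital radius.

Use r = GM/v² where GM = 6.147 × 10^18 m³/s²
v = 2.506 km/s = 2506 m/s
GM = 6.147 × 10^18 m³/s²
v² = 6.28004 × 10^6 m²/s²
r = GM/v² = (6.147 × 10^18) / (6.28004 × 10^6) = 9.78816 × 10^11 m ≈ 978.8 Gm

Final answer: 978.8 Gm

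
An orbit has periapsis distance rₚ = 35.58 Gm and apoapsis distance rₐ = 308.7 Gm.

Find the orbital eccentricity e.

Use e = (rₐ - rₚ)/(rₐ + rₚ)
rₚ = 35.58 Gm = 3.558 × 10^10 m
rₐ = 308.7 Gm = 3.087 × 10^11 m
rₐ − rₚ = 2.7312 × 10^11 m
rₐ + rₚ = 3.4428 × 10^11 m
e = (rₐ − rₚ)/(rₐ + rₚ) = 0.793308

Final answer: e = 0.7933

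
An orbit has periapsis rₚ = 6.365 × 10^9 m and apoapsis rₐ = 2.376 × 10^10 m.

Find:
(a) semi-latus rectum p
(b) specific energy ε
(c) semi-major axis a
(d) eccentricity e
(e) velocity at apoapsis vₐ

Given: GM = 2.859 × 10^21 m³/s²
rₚ = 6.365 × 10^9 m
rₐ = 2.376 × 10^10 m
GM = 2.859 × 10^21 m³/s²
a = (rₚ + rₐ)/2 = 1.50625 × 10^10 m
e = (rₐ − rₚ)/(rₐ + rₚ) = (1.7395 × 10^10) / (3.0125 × 10^10) = 0.577427
(a) 1 − e² = 0.666578;  p = a(1 − e²) = 1.50625 × 10^10 × 0.666578 = 1.00403 × 10^10 m ≈ 1.004 × 10^10 m
(b) 2a = 3.0125 × 10^10 m;  ε = −GM/(2a) = -9.49046 × 10^10 J/kg ≈ -94.9 GJ/kg
(c) a = 1.50625 × 10^10 m ≈ 1.506 × 10^10 m
(d) e = 0.577427 ≈ 0.5774
(e) vₐ² = GM (2/rₐ − 1/a) = 2.859 × 10^21 × (8.41751 × 10^-11 − 6.639 × 10^-11) = 5.08474 × 10^10 m²/s²;  vₐ = 225494 m/s ≈ 225.5 km/s

Final answer:
(a) semi-latus rectum p = 1.004 × 10^10 m
(b) specific energy ε = -94.9 GJ/kg
(c) semi-major axis a = 1.506 × 10^10 m
(d) eccentricity e = 0.5774
(e) velocity at apoapsis vₐ = 225.5 km/s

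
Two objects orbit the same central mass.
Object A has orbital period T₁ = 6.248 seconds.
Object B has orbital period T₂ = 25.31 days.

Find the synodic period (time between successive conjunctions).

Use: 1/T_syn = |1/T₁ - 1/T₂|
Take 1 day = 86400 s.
T₁ = 6.248 seconds
T₂ = 25.31 days = 2.18678 × 10^6 s
1/T₁ = 0.160051 s⁻¹
1/T₂ = 4.57293 × 10^-7 s⁻¹
|1/T₁ − 1/T₂| = 0.160051 s⁻¹
T_syn = 1 / |1/T₁ − 1/T₂| = 6.24802 s ≈ 6.248 seconds

Final answer: T_syn = 6.248 seconds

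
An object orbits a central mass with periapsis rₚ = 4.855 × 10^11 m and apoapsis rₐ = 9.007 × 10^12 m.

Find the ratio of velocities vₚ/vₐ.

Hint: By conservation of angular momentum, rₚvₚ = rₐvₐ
rₚ = 4.855 × 10^11 m
rₐ = 9.007 × 10^12 m
rₚvₚ = rₐvₐ  ⇒  vₚ/vₐ = rₐ/rₚ
vₚ/vₐ = (9.007 × 10^12) / (4.855 × 10^11) = 18.552

Final answer: vₚ/vₐ = 18.55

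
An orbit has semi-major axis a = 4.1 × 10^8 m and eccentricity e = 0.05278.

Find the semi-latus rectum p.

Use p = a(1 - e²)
a = 4.1 × 10^8 m
e = 0.05278,  e² = 0.00278573,  1 − e² = 0.997214
p = a(1 − e²) = 4.1 × 10^8 m × 0.997214 = 4.08858 × 10^8 m ≈ 4.089 × 10^8 m

Final answer: p = 4.089 × 10^8 m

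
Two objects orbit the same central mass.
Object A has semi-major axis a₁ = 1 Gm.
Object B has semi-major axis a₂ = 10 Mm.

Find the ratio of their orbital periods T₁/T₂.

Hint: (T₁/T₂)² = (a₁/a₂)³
a₁ = 1 Gm = 1 × 10^9 m
a₂ = 10 Mm = 1 × 10^7 m
a₁/a₂ = 100
T₁/T₂ = (a₁/a₂)^(3/2) = (100)^1.5 = 1000

Final answer: T₁/T₂ = 1000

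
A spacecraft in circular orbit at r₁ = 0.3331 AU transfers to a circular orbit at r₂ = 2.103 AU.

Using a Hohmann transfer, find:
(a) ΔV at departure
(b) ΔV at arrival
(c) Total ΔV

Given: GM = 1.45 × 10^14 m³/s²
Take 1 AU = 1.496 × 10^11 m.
r₁ = 0.3331 AU = 4.98318 × 10^10 m
r₂ = 2.103 AU = 3.14609 × 10^11 m
GM = 1.45 × 10^14 m³/s²
Transfer ellipse: a_t = (r₁ + r₂)/2 = 1.8222 × 10^11 m
Circular speed at r₁: v₁ = √(GM/r₁) = 53.9425 m/s
Transfer speed at r₁ (periapsis): v₁ₜ = √(GM(2/r₁ − 1/a_t)) = 70.8791 m/s
(a) ΔV₁ = v₁ₜ − v₁ = 16.9366 m/s ≈ 16.94 m/s
Circular speed at r₂: v₂ = √(GM/r₂) = 21.4683 m/s
Transfer speed at r₂ (apoapsis): v₂ₜ = √(GM(2/r₂ − 1/a_t)) = 11.2267 m/s
(b) ΔV₂ = v₂ − v₂ₜ = 10.2416 m/s ≈ 10.24 m/s
(c) ΔV_total = ΔV₁ + ΔV₂ = 27.1782 m/s ≈ 27.18 m/s

Final answer:
(a) ΔV₁ = 16.94 m/s
(b) ΔV₂ = 10.24 m/s
(c) ΔV_total = 27.18 m/s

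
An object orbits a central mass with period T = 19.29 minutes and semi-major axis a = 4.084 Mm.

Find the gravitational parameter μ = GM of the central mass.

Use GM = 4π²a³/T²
T = 19.29 minutes = 1157.4 s
a = 4.084 Mm = 4.084 × 10^6 m
a³ = 6.81173 × 10^19 m³
T² = 1.33957 × 10^6 s²
GM = 4π² × (6.81173 × 10^19) / (1.33957 × 10^6) = 2.00747 × 10^15 m³/s²
GM ≈ 2.007 × 10^15 m³/s²

Final answer: GM = 2.007 × 10^15 m³/s²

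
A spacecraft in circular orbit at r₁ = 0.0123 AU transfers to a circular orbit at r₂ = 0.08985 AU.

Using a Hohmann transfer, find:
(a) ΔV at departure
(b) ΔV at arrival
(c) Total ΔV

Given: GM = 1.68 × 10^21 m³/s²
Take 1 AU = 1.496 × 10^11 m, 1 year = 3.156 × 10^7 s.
r₁ = 0.0123 AU = 1.84008 × 10^9 m
r₂ = 0.08985 AU = 1.34416 × 10^10 m
GM = 1.68 × 10^21 m³/s²
Transfer ellipse: a_t = (r₁ + r₂)/2 = 7.64082 × 10^9 m
Circular speed at r₁: v₁ = √(GM/r₁) = 955512 m/s
Transfer speed at r₁ (periapsis): v₁ₜ = √(GM(2/r₁ − 1/a_t)) = 1.26733 × 10^6 m/s
(a) ΔV₁ = v₁ₜ − v₁ = 311822 m/s ≈ 65.78 AU/year
Circular speed at r₂: v₂ = √(GM/r₂) = 353533 m/s
Transfer speed at r₂ (apoapsis): v₂ₜ = √(GM(2/r₂ − 1/a_t)) = 173491 m/s
(b) ΔV₂ = v₂ − v₂ₜ = 180041 m/s ≈ 37.98 AU/year
(c) ΔV_total = ΔV₁ + ΔV₂ = 491863 m/s ≈ 103.8 AU/year

Final answer:
(a) ΔV₁ = 65.78 AU/year
(b) ΔV₂ = 37.98 AU/year
(c) ΔV_total = 103.8 AU/year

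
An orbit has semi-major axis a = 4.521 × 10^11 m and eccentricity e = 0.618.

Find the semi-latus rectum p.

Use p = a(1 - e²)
a = 4.521 × 10^11 m
e = 0.618,  e² = 0.381924,  1 − e² = 0.618076
p = a(1 − e²) = 4.521 × 10^11 m × 0.618076 = 2.79432 × 10^11 m ≈ 2.794 × 10^11 m

Final answer: p = 2.794 × 10^11 m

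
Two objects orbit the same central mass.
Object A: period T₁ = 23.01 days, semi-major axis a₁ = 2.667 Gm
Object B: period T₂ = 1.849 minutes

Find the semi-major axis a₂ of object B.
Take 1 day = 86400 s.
T₁ = 23.01 days = 1.98806 × 10^6 s
T₂ = 1.849 minutes = 110.94 s
a₁ = 2.667 Gm = 2.667 × 10^9 m
Kepler's third law: (T₂/T₁)² = (a₂/a₁)³  ⇒  a₂ = a₁ (T₂/T₁)^(2/3)
T₂/T₁ = 5.5803 × 10^-5
(T₂/T₁)^(2/3) = 0.00146029
a₂ = 2.667 × 10^9 m × 0.00146029 = 3.89459 × 10^6 m ≈ 3.895 Mm

Final answer: a₂ = 3.895 Mm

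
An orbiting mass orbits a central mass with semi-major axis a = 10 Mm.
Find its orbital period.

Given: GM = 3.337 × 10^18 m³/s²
a = 10 Mm = 1 × 10^7 m
GM = 3.337 × 10^18 m³/s²
a³ = 1 × 10^21 m³
T = 2π √(a³/GM) = 2π √((1 × 10^21) / (3.337 × 10^18)) = 2π × 17.311 s
T = 108.768 s ≈ 1.813 minutes

Final answer: 1.813 minutes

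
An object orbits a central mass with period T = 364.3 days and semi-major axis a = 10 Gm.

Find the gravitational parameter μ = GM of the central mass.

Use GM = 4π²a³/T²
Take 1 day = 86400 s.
T = 364.3 days = 3.14755 × 10^7 s
a = 10 Gm = 1 × 10^10 m
a³ = 1 × 10^30 m³
T² = 9.90708 × 10^14 s²
GM = 4π² × (1 × 10^30) / (9.90708 × 10^14) = 3.98487 × 10^16 m³/s²
GM ≈ 3.985 × 10^16 m³/s²

Final answer: GM = 3.985 × 10^16 m³/s²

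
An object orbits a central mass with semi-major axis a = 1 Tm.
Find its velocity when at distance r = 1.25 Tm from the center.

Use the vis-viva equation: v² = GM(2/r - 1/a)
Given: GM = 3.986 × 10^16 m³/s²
a = 1 Tm = 1 × 10^12 m
r = 1.25 Tm = 1.25 × 10^12 m
GM = 3.986 × 10^16 m³/s²
2/r − 1/a = 1.6 × 10^-12 − 1 × 10^-12 = 6 × 10^-13 m⁻¹
v² = GM (2/r − 1/a) = 23916 m²/s²
v = 154.648 m/s ≈ 154.6 m/s

Final answer: 154.6 m/s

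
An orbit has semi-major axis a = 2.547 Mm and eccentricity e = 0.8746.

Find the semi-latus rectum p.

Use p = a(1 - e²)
a = 2.547 Mm = 2.547 × 10^6 m
e = 0.8746,  e² = 0.764925,  1 − e² = 0.235075
p = a(1 − e²) = 2.547 × 10^6 m × 0.235075 = 598736 m ≈ 598.7 km

Final answer: p = 598.7 km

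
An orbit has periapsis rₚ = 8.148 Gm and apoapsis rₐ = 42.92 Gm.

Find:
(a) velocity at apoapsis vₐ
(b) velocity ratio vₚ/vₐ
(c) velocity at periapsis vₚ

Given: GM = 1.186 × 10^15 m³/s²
rₚ = 8.148 Gm = 8.148 × 10^9 m
rₐ = 42.92 Gm = 4.292 × 10^10 m
GM = 1.186 × 10^15 m³/s²
a = (rₚ + rₐ)/2 = 2.5534 × 10^10 m
e = (rₐ − rₚ)/(rₐ + rₚ) = (3.4772 × 10^10) / (5.1068 × 10^10) = 0.680896
(a) vₐ² = GM (2/rₐ − 1/a) = 1.186 × 10^15 × (4.65983 × 10^-11 − 3.91635 × 10^-11) = 8817.74 m²/s²;  vₐ = 93.9028 m/s ≈ 93.9 m/s
(b) vₚ/vₐ = rₐ/rₚ (angular momentum) = (4.292 × 10^10) / (8.148 × 10^9) = 5.26755 ≈ 5.268
(c) vₚ² = GM (2/rₚ − 1/a) = 1.186 × 10^15 × (2.45459 × 10^-10 − 3.91635 × 10^-11) = 244667 m²/s²;  vₚ = 494.638 m/s ≈ 494.6 m/s

Final answer:
(a) velocity at apoapsis vₐ = 93.9 m/s
(b) velocity ratio vₚ/vₐ = 5.268
(c) velocity at periapsis vₚ = 494.6 m/s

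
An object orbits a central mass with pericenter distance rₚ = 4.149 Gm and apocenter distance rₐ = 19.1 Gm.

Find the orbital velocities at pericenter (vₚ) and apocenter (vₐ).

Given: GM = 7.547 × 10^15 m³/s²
rₚ = 4.149 Gm = 4.149 × 10^9 m
rₐ = 19.1 Gm = 1.91 × 10^10 m
GM = 7.547 × 10^15 m³/s²
a = (rₚ + rₐ)/2 = 1.16245 × 10^10 m
Vis-viva: v² = GM (2/r − 1/a)
vₚ² = 7.547 × 10^15 × (4.82044 × 10^-10 − 8.60252 × 10^-11) = 2.98875 × 10^6 m²/s²
vₚ = 1728.8 m/s ≈ 1.729 km/s
vₐ² = 7.547 × 10^15 × (1.04712 × 10^-10 − 8.60252 × 10^-11) = 141030 m²/s²
vₐ = 375.539 m/s ≈ 375.5 m/s

Final answer: vₚ = 1.729 km/s, vₐ = 375.5 m/s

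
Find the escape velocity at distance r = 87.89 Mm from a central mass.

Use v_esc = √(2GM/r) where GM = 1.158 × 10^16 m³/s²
r = 87.89 Mm = 8.789 × 10^7 m
GM = 1.158 × 10^16 m³/s²
2GM/r = 2 × (1.158 × 10^16) / (8.789 × 10^7) = 2.63511 × 10^8 m²/s²
v_esc = √(2GM/r) = 16233 m/s ≈ 16.23 km/s

Final answer: 16.23 km/s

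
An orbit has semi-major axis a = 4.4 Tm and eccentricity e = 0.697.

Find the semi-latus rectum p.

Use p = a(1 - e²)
a = 4.4 Tm = 4.4 × 10^12 m
e = 0.697,  e² = 0.485809,  1 − e² = 0.514191
p = a(1 − e²) = 4.4 × 10^12 m × 0.514191 = 2.26244 × 10^12 m ≈ 2.262 Tm

Final answer: p = 2.262 Tm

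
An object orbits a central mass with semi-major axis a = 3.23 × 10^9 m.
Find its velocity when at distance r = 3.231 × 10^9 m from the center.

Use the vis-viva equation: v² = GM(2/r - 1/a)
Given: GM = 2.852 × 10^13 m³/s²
a = 3.23 × 10^9 m
r = 3.231 × 10^9 m
GM = 2.852 × 10^13 m³/s²
2/r − 1/a = 6.19003 × 10^-10 − 3.09598 × 10^-10 = 3.09406 × 10^-10 m⁻¹
v² = GM (2/r − 1/a) = 8824.26 m²/s²
v = 93.9375 m/s ≈ 93.94 m/s

Final answer: 93.94 m/s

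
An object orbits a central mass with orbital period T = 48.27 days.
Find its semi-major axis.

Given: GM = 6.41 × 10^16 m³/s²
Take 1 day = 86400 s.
T = 48.27 days = 4.17053 × 10^6 s
GM = 6.41 × 10^16 m³/s²
Kepler's third law: a³ = GM T² / (4π²)
T² = 1.73933 × 10^13 s²
a³ = (6.41 × 10^16) × (1.73933 × 10^13) / (4π²) = 2.8241 × 10^28 m³
a = (a³)^(1/3) = 3.04528 × 10^9 m ≈ 3.045 × 10^9 m

Final answer: 3.045 × 10^9 m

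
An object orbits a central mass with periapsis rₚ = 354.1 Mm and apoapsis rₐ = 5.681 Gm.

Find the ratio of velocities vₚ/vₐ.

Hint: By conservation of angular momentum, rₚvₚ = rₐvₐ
rₚ = 354.1 Mm = 3.541 × 10^8 m
rₐ = 5.681 Gm = 5.681 × 10^9 m
rₚvₚ = rₐvₐ  ⇒  vₚ/vₐ = rₐ/rₚ
vₚ/vₐ = (5.681 × 10^9) / (3.541 × 10^8) = 16.0435

Final answer: vₚ/vₐ = 16.04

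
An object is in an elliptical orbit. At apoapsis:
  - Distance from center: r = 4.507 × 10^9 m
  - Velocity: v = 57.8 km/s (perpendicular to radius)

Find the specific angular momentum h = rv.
r = 4.507 × 10^9 m
v = 57.8 km/s = 57800 m/s
h = rv = 4.507 × 10^9 × 57800 = 2.60505 × 10^14 m²/s ≈ 2.605 × 10^14 m²/s

Final answer: h = 2.605 × 10^14 m²/s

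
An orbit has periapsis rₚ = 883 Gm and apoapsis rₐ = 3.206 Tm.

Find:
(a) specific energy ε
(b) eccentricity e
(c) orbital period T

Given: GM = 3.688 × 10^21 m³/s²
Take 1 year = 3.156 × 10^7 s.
rₚ = 883 Gm = 8.83 × 10^11 m
rₐ = 3.206 Tm = 3.206 × 10^12 m
GM = 3.688 × 10^21 m³/s²
a = (rₚ + rₐ)/2 = 2.0445 × 10^12 m
e = (rₐ − rₚ)/(rₐ + rₚ) = (2.323 × 10^12) / (4.089 × 10^12) = 0.56811
(a) 2a = 4.089 × 10^12 m;  ε = −GM/(2a) = -9.01932 × 10^8 J/kg ≈ -901.9 MJ/kg
(b) e = 0.56811 ≈ 0.5681
(c) a³ = 8.54597 × 10^36 m³;  T = 2π √(a³/GM) = 2π × 4.81377 × 10^7 s = 3.02458 × 10^8 s ≈ 9.584 years

Final answer:
(a) specific energy ε = -901.9 MJ/kg
(b) eccentricity e = 0.5681
(c) orbital period T = 9.584 years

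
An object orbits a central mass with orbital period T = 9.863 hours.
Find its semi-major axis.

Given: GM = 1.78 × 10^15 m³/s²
T = 9.863 hours = 35506.8 s
GM = 1.78 × 10^15 m³/s²
Kepler's third law: a³ = GM T² / (4π²)
T² = 1.26073 × 10^9 s²
a³ = (1.78 × 10^15) × (1.26073 × 10^9) / (4π²) = 5.68438 × 10^22 m³
a = (a³)^(1/3) = 3.84498 × 10^7 m ≈ 38.45 Mm

Final answer: 38.45 Mm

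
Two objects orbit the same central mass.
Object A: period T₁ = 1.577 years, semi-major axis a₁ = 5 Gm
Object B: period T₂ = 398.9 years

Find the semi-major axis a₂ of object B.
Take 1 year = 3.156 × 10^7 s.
T₁ = 1.577 years = 4.97701 × 10^7 s
T₂ = 398.9 years = 1.25893 × 10^10 s
a₁ = 5 Gm = 5 × 10^9 m
Kepler's third law: (T₂/T₁)² = (a₂/a₁)³  ⇒  a₂ = a₁ (T₂/T₁)^(2/3)
T₂/T₁ = 252.949
(T₂/T₁)^(2/3) = 39.9965
a₂ = 5 × 10^9 m × 39.9965 = 1.99982 × 10^11 m ≈ 200 Gm

Final answer: a₂ = 200 Gm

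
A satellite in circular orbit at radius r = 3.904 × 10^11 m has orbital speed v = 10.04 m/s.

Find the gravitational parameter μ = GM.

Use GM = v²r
r = 3.904 × 10^11 m
v = 10.04 m/s
v² = 100.802 m²/s²
GM = v²r = 100.802 × 3.904 × 10^11 = 3.93529 × 10^13 m³/s²
GM ≈ 3.935 × 10^13 m³/s²

Final answer: GM = 3.935 × 10^13 m³/s²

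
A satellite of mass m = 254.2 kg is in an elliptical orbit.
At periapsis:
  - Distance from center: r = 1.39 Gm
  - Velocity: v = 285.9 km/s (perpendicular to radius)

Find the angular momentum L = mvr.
r = 1.39 Gm = 1.39 × 10^9 m
v = 285.9 km/s = 285900 m/s
vr = 285900 × 1.39 × 10^9 = 3.97401 × 10^14 m²/s
L = m × vr = 254.2 × 3.97401 × 10^14 = 1.01019 × 10^17 kg·m²/s ≈ 1.01 × 10^17 kg·m²/s

Final answer: L = 1.01 × 10^17 kg·m²/s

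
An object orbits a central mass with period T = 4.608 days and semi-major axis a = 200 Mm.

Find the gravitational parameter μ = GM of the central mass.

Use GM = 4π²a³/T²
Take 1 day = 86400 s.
T = 4.608 days = 398131 s
a = 200 Mm = 2 × 10^8 m
a³ = 8 × 10^24 m³
T² = 1.58508 × 10^11 s²
GM = 4π² × (8 × 10^24) / (1.58508 × 10^11) = 1.9925 × 10^15 m³/s²
GM ≈ 1.992 × 10^15 m³/s²

Final answer: GM = 1.992 × 10^15 m³/s²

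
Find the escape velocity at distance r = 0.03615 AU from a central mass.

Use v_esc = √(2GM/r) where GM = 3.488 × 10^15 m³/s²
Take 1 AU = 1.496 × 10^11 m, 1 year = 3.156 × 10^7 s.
r = 0.03615 AU = 5.40804 × 10^9 m
GM = 3.488 × 10^15 m³/s²
2GM/r = 2 × (3.488 × 10^15) / (5.40804 × 10^9) = 1.28993 × 10^6 m²/s²
v_esc = √(2GM/r) = 1135.75 m/s ≈ 0.2396 AU/year

Final answer: 0.2396 AU/year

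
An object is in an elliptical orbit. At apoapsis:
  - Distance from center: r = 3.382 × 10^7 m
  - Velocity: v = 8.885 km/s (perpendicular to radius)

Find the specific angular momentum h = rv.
r = 3.382 × 10^7 m
v = 8.885 km/s = 8885 m/s
h = rv = 3.382 × 10^7 × 8885 = 3.00491 × 10^11 m²/s ≈ 3.005 × 10^11 m²/s

Final answer: h = 3.005 × 10^11 m²/s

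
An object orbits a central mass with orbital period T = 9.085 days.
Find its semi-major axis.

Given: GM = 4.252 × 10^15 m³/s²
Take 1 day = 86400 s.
T = 9.085 days = 784944 s
GM = 4.252 × 10^15 m³/s²
Kepler's third law: a³ = GM T² / (4π²)
T² = 6.16137 × 10^11 s²
a³ = (4.252 × 10^15) × (6.16137 × 10^11) / (4π²) = 6.63607 × 10^25 m³
a = (a³)^(1/3) = 4.04859 × 10^8 m ≈ 404.9 Mm

Final answer: 404.9 Mm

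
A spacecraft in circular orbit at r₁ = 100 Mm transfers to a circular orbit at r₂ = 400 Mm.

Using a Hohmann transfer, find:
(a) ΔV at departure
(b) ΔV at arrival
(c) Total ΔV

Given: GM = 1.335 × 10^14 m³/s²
r₁ = 100 Mm = 1 × 10^8 m
r₂ = 400 Mm = 4 × 10^8 m
GM = 1.335 × 10^14 m³/s²
Transfer ellipse: a_t = (r₁ + r₂)/2 = 2.5 × 10^8 m
Circular speed at r₁: v₁ = √(GM/r₁) = 1155.42 m/s
Transfer speed at r₁ (periapsis): v₁ₜ = √(GM(2/r₁ − 1/a_t)) = 1461.51 m/s
(a) ΔV₁ = v₁ₜ − v₁ = 306.084 m/s ≈ 306.1 m/s
Circular speed at r₂: v₂ = √(GM/r₂) = 577.711 m/s
Transfer speed at r₂ (apoapsis): v₂ₜ = √(GM(2/r₂ − 1/a_t)) = 365.377 m/s
(b) ΔV₂ = v₂ − v₂ₜ = 212.334 m/s ≈ 212.3 m/s
(c) ΔV_total = ΔV₁ + ΔV₂ = 518.419 m/s ≈ 518.4 m/s

Final answer:
(a) ΔV₁ = 306.1 m/s
(b) ΔV₂ = 212.3 m/s
(c) ΔV_total = 518.4 m/s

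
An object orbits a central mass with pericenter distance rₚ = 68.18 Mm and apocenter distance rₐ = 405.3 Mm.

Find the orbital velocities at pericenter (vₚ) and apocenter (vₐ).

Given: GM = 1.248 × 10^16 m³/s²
rₚ = 68.18 Mm = 6.818 × 10^7 m
rₐ = 405.3 Mm = 4.053 × 10^8 m
GM = 1.248 × 10^16 m³/s²
a = (rₚ + rₐ)/2 = 2.3674 × 10^8 m
Vis-viva: v² = GM (2/r − 1/a)
vₚ² = 1.248 × 10^16 × (2.93341 × 10^-8 − 4.22404 × 10^-9) = 3.13374 × 10^8 m²/s²
vₚ = 17702.4 m/s ≈ 17.7 km/s
vₐ² = 1.248 × 10^16 × (4.93462 × 10^-9 − 4.22404 × 10^-9) = 8.86795 × 10^6 m²/s²
vₐ = 2977.91 m/s ≈ 2.978 km/s

Final answer: vₚ = 17.7 km/s, vₐ = 2.978 km/s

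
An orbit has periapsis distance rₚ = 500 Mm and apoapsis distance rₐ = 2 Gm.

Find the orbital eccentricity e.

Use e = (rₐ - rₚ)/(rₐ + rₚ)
rₚ = 500 Mm = 5 × 10^8 m
rₐ = 2 Gm = 2 × 10^9 m
rₐ − rₚ = 1.5 × 10^9 m
rₐ + rₚ = 2.5 × 10^9 m
e = (rₐ − rₚ)/(rₐ + rₚ) = 0.6

Final answer: e = 0.6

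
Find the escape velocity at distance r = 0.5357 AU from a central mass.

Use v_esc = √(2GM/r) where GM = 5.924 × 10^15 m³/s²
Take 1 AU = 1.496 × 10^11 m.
r = 0.5357 AU = 8.01407 × 10^10 m
GM = 5.924 × 10^15 m³/s²
2GM/r = 2 × (5.924 × 10^15) / (8.01407 × 10^10) = 147840 m²/s²
v_esc = √(2GM/r) = 384.5 m/s ≈ 384.5 m/s

Final answer: 384.5 m/s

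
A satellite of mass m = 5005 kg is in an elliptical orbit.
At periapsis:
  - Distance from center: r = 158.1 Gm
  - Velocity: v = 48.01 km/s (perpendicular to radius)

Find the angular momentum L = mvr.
r = 158.1 Gm = 1.581 × 10^11 m
v = 48.01 km/s = 48010 m/s
vr = 48010 × 1.581 × 10^11 = 7.59038 × 10^15 m²/s
L = m × vr = 5005 × 7.59038 × 10^15 = 3.79899 × 10^19 kg·m²/s ≈ 3.799 × 10^19 kg·m²/s

Final answer: L = 3.799 × 10^19 kg·m²/s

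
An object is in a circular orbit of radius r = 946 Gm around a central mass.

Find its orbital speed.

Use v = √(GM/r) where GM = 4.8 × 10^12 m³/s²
r = 946 Gm = 9.46 × 10^11 m
GM = 4.8 × 10^12 m³/s²
GM/r = (4.8 × 10^12) / (9.46 × 10^11) = 5.074 m²/s²
v = √(GM/r) = 2.25255 m/s ≈ 2.253 m/s

Final answer: 2.253 m/s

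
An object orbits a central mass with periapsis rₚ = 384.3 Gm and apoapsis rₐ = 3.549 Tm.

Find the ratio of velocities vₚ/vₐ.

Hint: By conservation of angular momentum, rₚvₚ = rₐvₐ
rₚ = 384.3 Gm = 3.843 × 10^11 m
rₐ = 3.549 Tm = 3.549 × 10^12 m
rₚvₚ = rₐvₐ  ⇒  vₚ/vₐ = rₐ/rₚ
vₚ/vₐ = (3.549 × 10^12) / (3.843 × 10^11) = 9.23497

Final answer: vₚ/vₐ = 9.235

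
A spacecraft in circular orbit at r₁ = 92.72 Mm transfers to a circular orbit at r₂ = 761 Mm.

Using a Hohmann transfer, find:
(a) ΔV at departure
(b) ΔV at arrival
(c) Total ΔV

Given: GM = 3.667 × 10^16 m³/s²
r₁ = 92.72 Mm = 9.272 × 10^7 m
r₂ = 761 Mm = 7.61 × 10^8 m
GM = 3.667 × 10^16 m³/s²
Transfer ellipse: a_t = (r₁ + r₂)/2 = 4.2686 × 10^8 m
Circular speed at r₁: v₁ = √(GM/r₁) = 19887 m/s
Transfer speed at r₁ (periapsis): v₁ₜ = √(GM(2/r₁ − 1/a_t)) = 26553.3 m/s
(a) ΔV₁ = v₁ₜ − v₁ = 6666.31 m/s ≈ 6.666 km/s
Circular speed at r₂: v₂ = √(GM/r₂) = 6941.66 m/s
Transfer speed at r₂ (apoapsis): v₂ₜ = √(GM(2/r₂ − 1/a_t)) = 3235.24 m/s
(b) ΔV₂ = v₂ − v₂ₜ = 3706.41 m/s ≈ 3.706 km/s
(c) ΔV_total = ΔV₁ + ΔV₂ = 10372.7 m/s ≈ 10.37 km/s

Final answer:
(a) ΔV₁ = 6.666 km/s
(b) ΔV₂ = 3.706 km/s
(c) ΔV_total = 10.37 km/s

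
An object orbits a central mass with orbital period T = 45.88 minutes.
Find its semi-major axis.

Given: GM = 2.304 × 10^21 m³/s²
T = 45.88 minutes = 2752.8 s
GM = 2.304 × 10^21 m³/s²
Kepler's third law: a³ = GM T² / (4π²)
T² = 7.57791 × 10^6 s²
a³ = (2.304 × 10^21) × (7.57791 × 10^6) / (4π²) = 4.42254 × 10^26 m³
a = (a³)^(1/3) = 7.61887 × 10^8 m ≈ 761.9 Mm

Final answer: 761.9 Mm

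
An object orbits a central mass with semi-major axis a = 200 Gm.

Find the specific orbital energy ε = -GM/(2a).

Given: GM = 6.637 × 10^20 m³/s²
a = 200 Gm = 2 × 10^11 m
GM = 6.637 × 10^20 m³/s²
2a = 4 × 10^11 m
ε = −GM/(2a) = -1.65925 × 10^9 J/kg ≈ -1.659 GJ/kg

Final answer: -1.659 GJ/kg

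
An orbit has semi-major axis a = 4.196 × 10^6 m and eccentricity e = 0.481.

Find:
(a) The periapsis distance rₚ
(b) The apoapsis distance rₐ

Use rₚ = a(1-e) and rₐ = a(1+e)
a = 4.196 × 10^6 m
e = 0.481:  1 − e = 0.519,  1 + e = 1.481
(a) rₚ = a(1 − e) = 4.196 × 10^6 m × 0.519 = 2.17772 × 10^6 m ≈ 2.178 × 10^6 m
(b) rₐ = a(1 + e) = 4.196 × 10^6 m × 1.481 = 6.21428 × 10^6 m ≈ 6.214 × 10^6 m

Final answer:
(a) rₚ = 2.178 × 10^6 m
(b) rₐ = 6.214 × 10^6 m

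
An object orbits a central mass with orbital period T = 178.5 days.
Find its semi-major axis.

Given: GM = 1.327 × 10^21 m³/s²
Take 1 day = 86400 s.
T = 178.5 days = 1.54224 × 10^7 s
GM = 1.327 × 10^21 m³/s²
Kepler's third law: a³ = GM T² / (4π²)
T² = 2.3785 × 10^14 s²
a³ = (1.327 × 10^21) × (2.3785 × 10^14) / (4π²) = 7.99494 × 10^33 m³
a = (a³)^(1/3) = 1.99958 × 10^11 m ≈ 200 Gm

Final answer: 200 Gm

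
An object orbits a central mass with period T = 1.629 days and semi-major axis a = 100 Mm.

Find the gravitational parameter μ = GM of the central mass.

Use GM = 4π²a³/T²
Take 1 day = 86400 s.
T = 1.629 days = 140746 s
a = 100 Mm = 1 × 10^8 m
a³ = 1 × 10^24 m³
T² = 1.98093 × 10^10 s²
GM = 4π² × (1 × 10^24) / (1.98093 × 10^10) = 1.99292 × 10^15 m³/s²
GM ≈ 1.993 × 10^15 m³/s²

Final answer: GM = 1.993 × 10^15 m³/s²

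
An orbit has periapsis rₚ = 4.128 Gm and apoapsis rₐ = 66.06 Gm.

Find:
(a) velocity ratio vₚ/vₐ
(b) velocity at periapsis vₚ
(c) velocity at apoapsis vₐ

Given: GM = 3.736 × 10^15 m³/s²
rₚ = 4.128 Gm = 4.128 × 10^9 m
rₐ = 66.06 Gm = 6.606 × 10^10 m
GM = 3.736 × 10^15 m³/s²
a = (rₚ + rₐ)/2 = 3.5094 × 10^10 m
e = (rₐ − rₚ)/(rₐ + rₚ) = (6.1932 × 10^10) / (7.0188 × 10^10) = 0.882373
(a) vₚ/vₐ = rₐ/rₚ (angular momentum) = (6.606 × 10^10) / (4.128 × 10^9) = 16.0029 ≈ 16
(b) vₚ² = GM (2/rₚ − 1/a) = 3.736 × 10^15 × (4.84496 × 10^-10 − 2.84949 × 10^-11) = 1.70362 × 10^6 m²/s²;  vₚ = 1305.23 m/s ≈ 1.305 km/s
(c) vₐ² = GM (2/rₐ − 1/a) = 3.736 × 10^15 × (3.02755 × 10^-11 − 2.84949 × 10^-11) = 6652.35 m²/s²;  vₐ = 81.5619 m/s ≈ 81.56 m/s

Final answer:
(a) velocity ratio vₚ/vₐ = 16
(b) velocity at periapsis vₚ = 1.305 km/s
(c) velocity at apoapsis vₐ = 81.56 m/s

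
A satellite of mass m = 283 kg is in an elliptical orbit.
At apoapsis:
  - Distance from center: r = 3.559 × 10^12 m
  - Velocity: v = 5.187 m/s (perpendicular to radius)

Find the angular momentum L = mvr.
r = 3.559 × 10^12 m
v = 5.187 m/s
vr = 5.187 × 3.559 × 10^12 = 1.84605 × 10^13 m²/s
L = m × vr = 283 × 1.84605 × 10^13 = 5.22433 × 10^15 kg·m²/s ≈ 5.224 × 10^15 kg·m²/s

Final answer: L = 5.224 × 10^15 kg·m²/s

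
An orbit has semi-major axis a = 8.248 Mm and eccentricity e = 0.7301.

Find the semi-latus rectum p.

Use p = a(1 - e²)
a = 8.248 Mm = 8.248 × 10^6 m
e = 0.7301,  e² = 0.533046,  1 − e² = 0.466954
p = a(1 − e²) = 8.248 × 10^6 m × 0.466954 = 3.85144 × 10^6 m ≈ 3.851 Mm

Final answer: p = 3.851 Mm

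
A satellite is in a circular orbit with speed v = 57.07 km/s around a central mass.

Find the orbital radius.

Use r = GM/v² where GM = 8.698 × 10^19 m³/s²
v = 57.07 km/s = 57070 m/s
GM = 8.698 × 10^19 m³/s²
v² = 3.25698 × 10^9 m²/s²
r = GM/v² = (8.698 × 10^19) / (3.25698 × 10^9) = 2.67057 × 10^10 m ≈ 26.71 Gm

Final answer: 26.71 Gm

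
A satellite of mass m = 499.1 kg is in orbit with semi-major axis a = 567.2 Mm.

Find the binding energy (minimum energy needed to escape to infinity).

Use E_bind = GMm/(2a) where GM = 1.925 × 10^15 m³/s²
a = 567.2 Mm = 5.672 × 10^8 m
GM = 1.925 × 10^15 m³/s²
m = 499.1 kg
GMm = 1.925 × 10^15 × 499.1 = 9.60768 × 10^17 m³·kg/s²
2a = 1.1344 × 10^9 m
E_bind = GMm/(2a) = 8.46939 × 10^8 J ≈ 846.9 MJ

Final answer: 846.9 MJ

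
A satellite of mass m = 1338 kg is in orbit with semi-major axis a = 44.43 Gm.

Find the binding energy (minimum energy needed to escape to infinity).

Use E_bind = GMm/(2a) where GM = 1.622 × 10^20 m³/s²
a = 44.43 Gm = 4.443 × 10^10 m
GM = 1.622 × 10^20 m³/s²
m = 1338 kg
GMm = 1.622 × 10^20 × 1338 = 2.17024 × 10^23 m³·kg/s²
2a = 8.886 × 10^10 m
E_bind = GMm/(2a) = 2.44231 × 10^12 J ≈ 2.442 TJ

Final answer: 2.442 TJ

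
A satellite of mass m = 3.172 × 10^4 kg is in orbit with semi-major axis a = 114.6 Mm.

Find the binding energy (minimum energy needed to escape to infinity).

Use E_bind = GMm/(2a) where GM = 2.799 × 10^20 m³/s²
a = 114.6 Mm = 1.146 × 10^8 m
GM = 2.799 × 10^20 m³/s²
m = 3.172 × 10^4 kg
GMm = 2.799 × 10^20 × 31720 = 8.87843 × 10^24 m³·kg/s²
2a = 2.292 × 10^8 m
E_bind = GMm/(2a) = 3.87366 × 10^16 J ≈ 38.74 PJ

Final answer: 38.74 PJ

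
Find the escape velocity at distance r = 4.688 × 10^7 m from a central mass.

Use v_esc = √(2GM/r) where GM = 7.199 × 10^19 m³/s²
r = 4.688 × 10^7 m
GM = 7.199 × 10^19 m³/s²
2GM/r = 2 × (7.199 × 10^19) / (4.688 × 10^7) = 3.07125 × 10^12 m²/s²
v_esc = √(2GM/r) = 1.7525 × 10^6 m/s ≈ 1752 km/s

Final answer: 1752 km/s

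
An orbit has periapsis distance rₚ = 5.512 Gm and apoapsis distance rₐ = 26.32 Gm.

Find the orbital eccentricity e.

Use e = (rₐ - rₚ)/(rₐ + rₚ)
rₚ = 5.512 Gm = 5.512 × 10^9 m
rₐ = 26.32 Gm = 2.632 × 10^10 m
rₐ − rₚ = 2.0808 × 10^10 m
rₐ + rₚ = 3.1832 × 10^10 m
e = (rₐ − rₚ)/(rₐ + rₚ) = 0.653682

Final answer: e = 0.6537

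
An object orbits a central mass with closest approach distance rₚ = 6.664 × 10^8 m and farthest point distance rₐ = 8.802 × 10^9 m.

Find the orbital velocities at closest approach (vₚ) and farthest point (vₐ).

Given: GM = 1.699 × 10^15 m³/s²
rₚ = 6.664 × 10^8 m
rₐ = 8.802 × 10^9 m
GM = 1.699 × 10^15 m³/s²
a = (rₚ + rₐ)/2 = 4.7342 × 10^9 m
Vis-viva: v² = GM (2/r − 1/a)
vₚ² = 1.699 × 10^15 × (3.0012 × 10^-9 − 2.11229 × 10^-10) = 4.74016 × 10^6 m²/s²
vₚ = 2177.19 m/s ≈ 2.177 km/s
vₐ² = 1.699 × 10^15 × (2.27221 × 10^-10 − 2.11229 × 10^-10) = 27170.7 m²/s²
vₐ = 164.835 m/s ≈ 164.8 m/s

Final answer: vₚ = 2.177 km/s, vₐ = 164.8 m/s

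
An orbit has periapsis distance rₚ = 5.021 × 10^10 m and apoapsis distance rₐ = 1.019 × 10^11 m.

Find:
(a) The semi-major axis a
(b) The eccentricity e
rₚ = 5.021 × 10^10 m
rₐ = 1.019 × 10^11 m
(a) a = (rₚ + rₐ)/2 = 7.6055 × 10^10 m ≈ 7.606 × 10^10 m
(b) e = (rₐ − rₚ)/(rₐ + rₚ) = (5.169 × 10^10) / (1.5211 × 10^11) = 0.33982

Final answer:
(a) a = 7.606 × 10^10 m
(b) e = 0.3398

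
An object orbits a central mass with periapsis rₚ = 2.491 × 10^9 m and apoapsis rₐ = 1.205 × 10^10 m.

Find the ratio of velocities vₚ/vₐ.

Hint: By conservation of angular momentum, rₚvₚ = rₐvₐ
rₚ = 2.491 × 10^9 m
rₐ = 1.205 × 10^10 m
rₚvₚ = rₐvₐ  ⇒  vₚ/vₐ = rₐ/rₚ
vₚ/vₐ = (1.205 × 10^10) / (2.491 × 10^9) = 4.83741

Final answer: vₚ/vₐ = 4.837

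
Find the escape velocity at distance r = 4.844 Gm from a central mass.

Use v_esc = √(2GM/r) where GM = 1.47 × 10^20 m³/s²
r = 4.844 Gm = 4.844 × 10^9 m
GM = 1.47 × 10^20 m³/s²
2GM/r = 2 × (1.47 × 10^20) / (4.844 × 10^9) = 6.06936 × 10^10 m²/s²
v_esc = √(2GM/r) = 246361 m/s ≈ 246.4 km/s

Final answer: 246.4 km/s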